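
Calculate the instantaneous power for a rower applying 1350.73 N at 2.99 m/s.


P = F * v
P = 1350.73 * 2.99
P = 4038.6827 W

4038.6827 W


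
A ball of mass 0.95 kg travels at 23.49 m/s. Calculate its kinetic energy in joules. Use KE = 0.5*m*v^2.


KE = 0.5 * m * v^2
KE = 0.5 * 0.95 * 23.49^2
KE = 0.5 * 0.95 * 551.7801 = 262.0955 J

262.0955 J


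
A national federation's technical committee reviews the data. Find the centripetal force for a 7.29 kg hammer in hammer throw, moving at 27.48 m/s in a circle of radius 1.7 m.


Fc = m * v^2 / r
v^2 = 27.48^2 = 755.1504
Fc = 7.29 * 755.1504 / 1.7
Fc = 5505.0464 / 1.7 = 3238.2626 N

3238.2626 N


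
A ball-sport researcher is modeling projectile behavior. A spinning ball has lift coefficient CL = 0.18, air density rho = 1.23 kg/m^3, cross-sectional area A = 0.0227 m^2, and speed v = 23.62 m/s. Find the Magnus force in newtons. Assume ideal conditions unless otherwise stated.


FM = 0.5 * CL * rho * A * v^2
FM = 0.5 * 0.18 * 1.23 * 0.0227 * 23.62^2
v^2 = 557.9044
FM = 0.5 * 0.18 * 1.23 * 0.0227 * 557.9044 = 1.402 N

1.402 N


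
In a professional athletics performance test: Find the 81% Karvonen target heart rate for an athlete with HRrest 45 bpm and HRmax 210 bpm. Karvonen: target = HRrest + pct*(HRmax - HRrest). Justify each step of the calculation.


Target = HRrest + pct*(HRmax - HRrest)
Heart rate reserve = HRmax - HRrest = 210 - 45 = 165 bpm
Fraction = 81% = 0.81
Target = 45 + 0.81 * 165
Target = 45 + 133.65 = 178.65 bpm

178.65 bpm


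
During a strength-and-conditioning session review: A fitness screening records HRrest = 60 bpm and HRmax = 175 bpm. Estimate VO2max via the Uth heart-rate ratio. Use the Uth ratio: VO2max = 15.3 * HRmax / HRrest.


VO2max = 15.3 * HRmax / HRrest
VO2max = 15.3 * 175 / 60
VO2max = 2677.5 / 60 = 44.625 mL/kg/min

44.625 mL/kg/min


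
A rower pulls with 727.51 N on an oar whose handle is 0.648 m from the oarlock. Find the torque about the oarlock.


tau = F * d
tau = 727.51 * 0.648
tau = 471.4265 N*m

471.4265 N*m


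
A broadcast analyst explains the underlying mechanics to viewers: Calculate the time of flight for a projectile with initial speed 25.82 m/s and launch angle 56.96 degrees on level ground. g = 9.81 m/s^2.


T = 2*v*sin(theta)/g
sin(theta) = sin(56.96 deg) = 0.8383
T = 2*25.82*0.8383 / 9.81
T = 43.2893 / 9.81 = 4.4128 s

4.4128 s


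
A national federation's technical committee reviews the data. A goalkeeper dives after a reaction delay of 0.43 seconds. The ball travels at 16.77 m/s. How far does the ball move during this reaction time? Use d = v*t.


d = v * t
d = 16.77 * 0.43
d = 7.2111 m

7.2111 m


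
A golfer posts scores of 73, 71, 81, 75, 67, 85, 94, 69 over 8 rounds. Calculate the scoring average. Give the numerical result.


Average = sum / n
Sum = 615
Average = 615 / 8 = 76.875

76.875


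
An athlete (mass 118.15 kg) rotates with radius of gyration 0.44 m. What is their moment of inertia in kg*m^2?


I = m * k^2
I = 118.15 * 0.44^2
I = 118.15 * 0.1936 = 22.8738 kg*m^2

22.8738 kg*m^2


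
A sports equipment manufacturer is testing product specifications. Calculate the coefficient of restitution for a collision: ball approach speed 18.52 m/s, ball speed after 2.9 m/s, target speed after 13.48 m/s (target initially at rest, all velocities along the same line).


e = (v2_after - v1_after) / (v1_before - v2_before)
Numerator = 13.48 - 2.9 = 10.58
Denominator = 18.52 - 0 = 18.52
e = 10.58 / 18.52 = 0.5713

0.5713


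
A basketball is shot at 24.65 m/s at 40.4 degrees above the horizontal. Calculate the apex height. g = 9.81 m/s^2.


H = (v*sin(theta))^2 / (2*g)
vy = v*sin(theta) = 24.65 * sin(40.4 deg) = 15.9762 m/s
H = vy^2 / (2*g) = 255.2375 / (2*9.81)
H = 255.2375 / 19.62 = 13.009 m

13.009 m


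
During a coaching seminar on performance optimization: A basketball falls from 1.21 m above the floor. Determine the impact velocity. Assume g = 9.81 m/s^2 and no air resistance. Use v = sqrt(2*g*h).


v = sqrt(2 * g * h)
v = sqrt(2 * 9.81 * 1.21)
v = sqrt(23.7402) = 4.8724 m/s

4.8724 m/s


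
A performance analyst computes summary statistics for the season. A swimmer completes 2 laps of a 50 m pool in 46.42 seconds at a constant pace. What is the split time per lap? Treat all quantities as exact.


Split time = total_time / n_laps = 46.42 / 2
Split time = 23.21 s per lap

23.21 s


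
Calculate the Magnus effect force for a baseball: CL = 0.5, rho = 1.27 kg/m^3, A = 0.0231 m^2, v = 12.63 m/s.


FM = 0.5 * CL * rho * A * v^2
FM = 0.5 * 0.5 * 1.27 * 0.0231 * 12.63^2
v^2 = 159.5169
FM = 0.5 * 0.5 * 1.27 * 0.0231 * 159.5169 = 1.1699 N

1.1699 N


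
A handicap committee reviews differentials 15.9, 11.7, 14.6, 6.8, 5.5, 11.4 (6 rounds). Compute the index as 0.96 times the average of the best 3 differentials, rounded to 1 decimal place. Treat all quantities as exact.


All differentials: 15.9, 11.7, 14.6, 6.8, 5.5, 11.4
Sorted: 5.5, 6.8, 11.4, 11.7, 14.6, 15.9
Best 3: 5.5, 6.8, 11.4
Average of best = 23.7 / 3 = 7.9
Raw index = 7.9 * 0.96 = 7.584
Handicap index = round(7.584, 1) = 7.6

7.6


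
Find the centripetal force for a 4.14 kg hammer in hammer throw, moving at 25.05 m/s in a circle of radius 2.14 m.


Fc = m * v^2 / r
v^2 = 25.05^2 = 627.5025
Fc = 4.14 * 627.5025 / 2.14
Fc = 2597.8603 / 2.14 = 1213.9534 N

1213.9534 N


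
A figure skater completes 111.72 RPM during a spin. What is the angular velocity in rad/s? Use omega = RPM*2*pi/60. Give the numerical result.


omega = RPM * 2 * pi / 60
omega = 111.72 * 2 * 3.14159 / 60
omega = 701.9575 / 60 = 11.6993 rad/s

11.6993 rad/s


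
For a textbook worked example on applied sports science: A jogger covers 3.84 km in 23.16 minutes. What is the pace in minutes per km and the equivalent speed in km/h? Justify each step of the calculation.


Pace = time / distance = 23.16 min / 3.84 km = 6.0312 min/km
Speed = distance / time_in_hours = 3.84 / 0.386 hr
Speed = 9.9482 km/h

6.0312 min/km, 9.9482 km/h


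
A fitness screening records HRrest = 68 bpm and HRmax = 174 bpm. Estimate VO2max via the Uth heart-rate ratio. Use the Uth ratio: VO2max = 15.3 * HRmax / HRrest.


VO2max = 15.3 * HRmax / HRrest
VO2max = 15.3 * 174 / 68
VO2max = 2662.2 / 68 = 39.15 mL/kg/min

39.15 mL/kg/min


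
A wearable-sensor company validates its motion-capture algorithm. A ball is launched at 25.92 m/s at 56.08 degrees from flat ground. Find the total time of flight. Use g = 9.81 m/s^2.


T = 2*v*sin(theta)/g
sin(theta) = sin(56.08 deg) = 0.8298
T = 2*25.92*0.8298 / 9.81
T = 43.0177 / 9.81 = 4.3851 s

4.3851 s


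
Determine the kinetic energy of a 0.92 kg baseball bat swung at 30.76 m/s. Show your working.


KE = 0.5 * m * v^2
KE = 0.5 * 0.92 * 30.76^2
KE = 0.5 * 0.92 * 946.1776 = 435.2417 J

435.2417 J


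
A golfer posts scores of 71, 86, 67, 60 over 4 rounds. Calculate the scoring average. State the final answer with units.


Average = sum / n
Sum = 284
Average = 284 / 4 = 71

71


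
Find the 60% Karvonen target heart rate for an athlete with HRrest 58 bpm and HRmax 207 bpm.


Target = HRrest + pct*(HRmax - HRrest)
Heart rate reserve = HRmax - HRrest = 207 - 58 = 149 bpm
Fraction = 60% = 0.6
Target = 58 + 0.6 * 149
Target = 58 + 89.4 = 147.4 bpm

147.4 bpm


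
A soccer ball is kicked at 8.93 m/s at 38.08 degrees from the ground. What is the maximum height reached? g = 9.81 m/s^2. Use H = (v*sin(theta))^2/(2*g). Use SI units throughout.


H = (v*sin(theta))^2 / (2*g)
vy = v*sin(theta) = 8.93 * sin(38.08 deg) = 5.5077 m/s
H = vy^2 / (2*g) = 30.3345 / (2*9.81)
H = 30.3345 / 19.62 = 1.5461 m

1.5461 m


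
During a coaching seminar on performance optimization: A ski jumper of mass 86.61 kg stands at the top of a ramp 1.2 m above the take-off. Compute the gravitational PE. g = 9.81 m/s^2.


PE = m * g * h
PE = 86.61 * 9.81 * 1.2
PE = 849.6441 * 1.2 = 1019.5729 J

1019.5729 J


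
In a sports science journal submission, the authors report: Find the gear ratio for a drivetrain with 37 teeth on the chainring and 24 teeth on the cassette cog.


GR = front_teeth / rear_teeth
GR = 37 / 24
GR = 1.5417

1.5417


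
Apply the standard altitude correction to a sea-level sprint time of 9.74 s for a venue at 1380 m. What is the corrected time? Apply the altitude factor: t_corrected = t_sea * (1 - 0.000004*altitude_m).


Correction factor = 1 - 0.000004 * 1380 = 0.99448
t_corrected = t_sea * factor = 9.74 * 0.99448
t_corrected = 9.6862 s

9.6862 s


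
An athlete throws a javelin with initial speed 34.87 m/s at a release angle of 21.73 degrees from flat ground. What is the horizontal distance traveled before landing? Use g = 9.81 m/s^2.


R = v^2 * sin(2*theta) / g
Convert angle to radians: theta = 21.73 deg = 0.3793 rad
sin(2*theta) = sin(0.7585) = 0.6878
R = 34.87^2 * 0.6878 / 9.81
R = 1215.9169 * 0.6878 / 9.81 = 85.2565 m

85.2565 m


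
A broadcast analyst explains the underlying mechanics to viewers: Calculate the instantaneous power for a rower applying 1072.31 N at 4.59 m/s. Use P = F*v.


P = F * v
P = 1072.31 * 4.59
P = 4921.9029 W

4921.9029 W


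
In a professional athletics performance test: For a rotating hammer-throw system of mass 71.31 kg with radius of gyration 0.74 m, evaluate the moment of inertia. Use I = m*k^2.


I = m * k^2
I = 71.31 * 0.74^2
I = 71.31 * 0.5476 = 39.0494 kg*m^2

39.0494 kg*m^2


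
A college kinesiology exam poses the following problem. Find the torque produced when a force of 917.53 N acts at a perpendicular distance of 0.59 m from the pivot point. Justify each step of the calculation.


tau = F * d
tau = 917.53 * 0.59
tau = 541.3427 N*m

541.3427 N*m


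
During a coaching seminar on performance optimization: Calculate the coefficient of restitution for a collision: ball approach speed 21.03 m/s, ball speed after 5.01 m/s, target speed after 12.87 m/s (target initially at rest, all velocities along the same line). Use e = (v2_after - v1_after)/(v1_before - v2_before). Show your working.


e = (v2_after - v1_after) / (v1_before - v2_before)
Numerator = 12.87 - 5.01 = 7.86
Denominator = 21.03 - 0 = 21.03
e = 7.86 / 21.03 = 0.3738

0.3738


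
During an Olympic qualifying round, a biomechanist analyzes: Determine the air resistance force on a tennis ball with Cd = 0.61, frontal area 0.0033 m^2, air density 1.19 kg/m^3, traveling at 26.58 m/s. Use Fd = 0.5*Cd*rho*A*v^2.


Fd = 0.5 * Cd * rho * A * v^2
Fd = 0.5 * 0.61 * 1.19 * 0.0033 * 26.58^2
v^2 = 706.4964
Fd = 0.5 * 0.61 * 1.19 * 0.0033 * 706.4964 = 0.8462 N

0.8462 N


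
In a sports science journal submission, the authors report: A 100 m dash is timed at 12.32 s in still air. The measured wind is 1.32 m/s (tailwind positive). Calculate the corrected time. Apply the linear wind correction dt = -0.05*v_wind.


dt = -0.05 * v_wind = -0.05 * 1.32 = -0.066 s
t_corrected = t_still + dt = 12.32 + (-0.066)
t_corrected = 12.254 s

12.254 s


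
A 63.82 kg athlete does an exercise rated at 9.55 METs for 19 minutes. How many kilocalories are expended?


kcal = MET * mass * time_hr
Convert time: 19 min = 0.3167 hr
kcal = 9.55 * 63.82 * 0.3167
kcal = 193.0023 kcal

193.0023 kcal


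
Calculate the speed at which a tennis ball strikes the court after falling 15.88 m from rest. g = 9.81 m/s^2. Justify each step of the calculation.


v = sqrt(2 * g * h)
v = sqrt(2 * 9.81 * 15.88)
v = sqrt(311.5656) = 17.6512 m/s

17.6512 m/s


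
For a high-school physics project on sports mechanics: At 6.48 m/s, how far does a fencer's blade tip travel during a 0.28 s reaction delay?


d = v * t
d = 6.48 * 0.28
d = 1.8144 m

1.8144 m


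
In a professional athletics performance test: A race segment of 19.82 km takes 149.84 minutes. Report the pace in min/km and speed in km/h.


Pace = time / distance = 149.84 min / 19.82 km = 7.56 min/km
Speed = distance / time_in_hours = 19.82 / 2.4973 hr
Speed = 7.9365 km/h

7.56 min/km, 7.9365 km/h


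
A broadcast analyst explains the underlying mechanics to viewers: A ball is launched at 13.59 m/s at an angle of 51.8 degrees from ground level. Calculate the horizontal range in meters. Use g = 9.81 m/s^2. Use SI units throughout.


R = v^2 * sin(2*theta) / g
Convert angle to radians: theta = 51.8 deg = 0.9041 rad
sin(2*theta) = sin(1.8082) = 0.972
R = 13.59^2 * 0.972 / 9.81
R = 184.6881 * 0.972 / 9.81 = 18.2986 m

18.2986 m


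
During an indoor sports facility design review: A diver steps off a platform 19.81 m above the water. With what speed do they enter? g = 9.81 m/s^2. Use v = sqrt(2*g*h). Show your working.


v = sqrt(2 * g * h)
v = sqrt(2 * 9.81 * 19.81)
v = sqrt(388.6722) = 19.7148 m/s

19.7148 m/s


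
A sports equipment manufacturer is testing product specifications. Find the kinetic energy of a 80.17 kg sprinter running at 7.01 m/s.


KE = 0.5 * m * v^2
KE = 0.5 * 80.17 * 7.01^2
KE = 0.5 * 80.17 * 49.1401 = 1969.7809 J

1969.7809 J


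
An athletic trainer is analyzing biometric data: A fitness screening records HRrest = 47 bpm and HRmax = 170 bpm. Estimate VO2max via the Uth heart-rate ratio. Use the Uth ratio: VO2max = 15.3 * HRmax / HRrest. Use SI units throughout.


VO2max = 15.3 * HRmax / HRrest
VO2max = 15.3 * 170 / 47
VO2max = 2601 / 47 = 55.3404 mL/kg/min

55.3404 mL/kg/min


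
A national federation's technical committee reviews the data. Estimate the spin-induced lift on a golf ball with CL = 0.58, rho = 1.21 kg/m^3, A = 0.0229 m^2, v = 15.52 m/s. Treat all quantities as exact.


FM = 0.5 * CL * rho * A * v^2
FM = 0.5 * 0.58 * 1.21 * 0.0229 * 15.52^2
v^2 = 240.8704
FM = 0.5 * 0.58 * 1.21 * 0.0229 * 240.8704 = 1.9355 N

1.9355 N


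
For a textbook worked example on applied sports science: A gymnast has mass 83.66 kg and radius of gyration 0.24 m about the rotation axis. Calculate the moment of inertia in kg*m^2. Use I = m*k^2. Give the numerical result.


I = m * k^2
I = 83.66 * 0.24^2
I = 83.66 * 0.0576 = 4.8188 kg*m^2

4.8188 kg*m^2


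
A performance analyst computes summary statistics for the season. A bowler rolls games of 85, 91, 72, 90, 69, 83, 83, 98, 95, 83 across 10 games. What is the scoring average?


Average = sum / n
Sum = 849
Average = 849 / 10 = 84.9

84.9


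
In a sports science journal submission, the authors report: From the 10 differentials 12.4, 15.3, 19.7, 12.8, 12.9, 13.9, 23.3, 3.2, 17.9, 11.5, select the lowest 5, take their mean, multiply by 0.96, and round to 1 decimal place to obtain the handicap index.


All differentials: 12.4, 15.3, 19.7, 12.8, 12.9, 13.9, 23.3, 3.2, 17.9, 11.5
Sorted: 3.2, 11.5, 12.4, 12.8, 12.9, 13.9, 15.3, 17.9, 19.7, 23.3
Best 5: 3.2, 11.5, 12.4, 12.8, 12.9
Average of best = 52.8 / 5 = 10.56
Raw index = 10.56 * 0.96 = 10.1376
Handicap index = round(10.1376, 1) = 10.1

10.1


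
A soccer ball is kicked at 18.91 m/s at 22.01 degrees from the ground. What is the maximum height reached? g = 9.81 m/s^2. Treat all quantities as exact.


H = (v*sin(theta))^2 / (2*g)
vy = v*sin(theta) = 18.91 * sin(22.01 deg) = 7.0869 m/s
H = vy^2 / (2*g) = 50.2237 / (2*9.81)
H = 50.2237 / 19.62 = 2.5598 m

2.5598 m


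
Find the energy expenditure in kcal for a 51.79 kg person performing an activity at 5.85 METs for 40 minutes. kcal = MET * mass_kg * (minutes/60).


kcal = MET * mass * time_hr
Convert time: 40 min = 0.6667 hr
kcal = 5.85 * 51.79 * 0.6667
kcal = 201.981 kcal

201.981 kcal


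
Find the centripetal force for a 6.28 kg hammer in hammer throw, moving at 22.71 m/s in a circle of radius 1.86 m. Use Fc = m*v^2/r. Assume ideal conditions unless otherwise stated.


Fc = m * v^2 / r
v^2 = 22.71^2 = 515.7441
Fc = 6.28 * 515.7441 / 1.86
Fc = 3238.8729 / 1.86 = 1741.3295 N

1741.3295 N


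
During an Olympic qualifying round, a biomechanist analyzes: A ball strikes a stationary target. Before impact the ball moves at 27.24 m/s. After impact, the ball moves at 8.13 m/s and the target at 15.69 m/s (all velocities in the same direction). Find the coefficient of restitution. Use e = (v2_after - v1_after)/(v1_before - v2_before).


e = (v2_after - v1_after) / (v1_before - v2_before)
Numerator = 15.69 - 8.13 = 7.56
Denominator = 27.24 - 0 = 27.24
e = 7.56 / 27.24 = 0.2775

0.2775


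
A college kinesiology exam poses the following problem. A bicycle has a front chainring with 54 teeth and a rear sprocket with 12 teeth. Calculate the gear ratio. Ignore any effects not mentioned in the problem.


GR = front_teeth / rear_teeth
GR = 54 / 12
GR = 4.5

4.5


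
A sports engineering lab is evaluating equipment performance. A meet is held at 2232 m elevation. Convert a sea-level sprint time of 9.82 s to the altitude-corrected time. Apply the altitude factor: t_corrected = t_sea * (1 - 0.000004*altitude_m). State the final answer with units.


Correction factor = 1 - 0.000004 * 2232 = 0.991072
t_corrected = t_sea * factor = 9.82 * 0.991072
t_corrected = 9.7323 s

9.7323 s


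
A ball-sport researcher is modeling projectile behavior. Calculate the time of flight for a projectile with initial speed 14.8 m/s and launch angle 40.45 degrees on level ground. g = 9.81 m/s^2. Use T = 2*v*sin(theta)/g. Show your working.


T = 2*v*sin(theta)/g
sin(theta) = sin(40.45 deg) = 0.6488
T = 2*14.8*0.6488 / 9.81
T = 19.204 / 9.81 = 1.9576 s

1.9576 s


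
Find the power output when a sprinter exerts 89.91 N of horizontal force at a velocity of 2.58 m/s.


P = F * v
P = 89.91 * 2.58
P = 231.9678 W

231.9678 W


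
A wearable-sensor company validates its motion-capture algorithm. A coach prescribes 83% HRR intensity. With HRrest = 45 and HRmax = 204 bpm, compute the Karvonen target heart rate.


Target = HRrest + pct*(HRmax - HRrest)
Heart rate reserve = HRmax - HRrest = 204 - 45 = 159 bpm
Fraction = 83% = 0.83
Target = 45 + 0.83 * 159
Target = 45 + 131.97 = 176.97 bpm

176.97 bpm


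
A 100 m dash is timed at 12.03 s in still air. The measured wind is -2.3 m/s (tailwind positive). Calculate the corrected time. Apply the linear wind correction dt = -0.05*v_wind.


dt = -0.05 * v_wind = -0.05 * -2.3 = 0.115 s
t_corrected = t_still + dt = 12.03 + (0.115)
t_corrected = 12.145 s

12.145 s


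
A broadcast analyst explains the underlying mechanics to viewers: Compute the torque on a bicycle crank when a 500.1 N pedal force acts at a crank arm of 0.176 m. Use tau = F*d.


tau = F * d
tau = 500.1 * 0.176
tau = 88.0176 N*m

88.0176 N*m


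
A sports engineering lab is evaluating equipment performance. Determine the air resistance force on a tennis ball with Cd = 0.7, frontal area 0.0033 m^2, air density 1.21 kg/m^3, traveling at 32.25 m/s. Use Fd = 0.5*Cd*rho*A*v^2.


Fd = 0.5 * Cd * rho * A * v^2
Fd = 0.5 * 0.7 * 1.21 * 0.0033 * 32.25^2
v^2 = 1040.0625
Fd = 0.5 * 0.7 * 1.21 * 0.0033 * 1040.0625 = 1.4535 N

1.4535 N


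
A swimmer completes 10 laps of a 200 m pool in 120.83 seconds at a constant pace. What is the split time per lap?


Split time = total_time / n_laps = 120.83 / 10
Split time = 12.083 s per lap

12.083 s


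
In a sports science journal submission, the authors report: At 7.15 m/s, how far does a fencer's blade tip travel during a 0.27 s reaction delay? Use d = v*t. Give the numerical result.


d = v * t
d = 7.15 * 0.27
d = 1.9305 m

1.9305 m


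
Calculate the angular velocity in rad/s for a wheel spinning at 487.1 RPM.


omega = RPM * 2 * pi / 60
omega = 487.1 * 2 * 3.14159 / 60
omega = 3060.5396 / 60 = 51.009 rad/s

51.009 rad/s


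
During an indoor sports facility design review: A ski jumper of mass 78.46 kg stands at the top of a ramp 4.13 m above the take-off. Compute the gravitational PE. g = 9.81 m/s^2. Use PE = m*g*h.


PE = m * g * h
PE = 78.46 * 9.81 * 4.13
PE = 769.6926 * 4.13 = 3178.8304 J

3178.8304 J


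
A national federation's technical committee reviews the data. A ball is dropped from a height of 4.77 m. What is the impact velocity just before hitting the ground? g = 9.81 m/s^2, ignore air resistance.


v = sqrt(2 * g * h)
v = sqrt(2 * 9.81 * 4.77)
v = sqrt(93.5874) = 9.6741 m/s

9.6741 m/s


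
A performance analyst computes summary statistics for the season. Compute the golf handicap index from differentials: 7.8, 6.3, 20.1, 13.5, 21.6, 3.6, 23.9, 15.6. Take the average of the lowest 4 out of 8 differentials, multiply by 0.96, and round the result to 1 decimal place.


All differentials: 7.8, 6.3, 20.1, 13.5, 21.6, 3.6, 23.9, 15.6
Sorted: 3.6, 6.3, 7.8, 13.5, 15.6, 20.1, 21.6, 23.9
Best 4: 3.6, 6.3, 7.8, 13.5
Average of best = 31.2 / 4 = 7.8
Raw index = 7.8 * 0.96 = 7.488
Handicap index = round(7.488, 1) = 7.5

7.5


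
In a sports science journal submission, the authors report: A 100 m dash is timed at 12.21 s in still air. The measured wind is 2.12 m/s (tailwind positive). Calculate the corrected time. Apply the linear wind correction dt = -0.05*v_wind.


dt = -0.05 * v_wind = -0.05 * 2.12 = -0.106 s
t_corrected = t_still + dt = 12.21 + (-0.106)
t_corrected = 12.104 s

12.104 s


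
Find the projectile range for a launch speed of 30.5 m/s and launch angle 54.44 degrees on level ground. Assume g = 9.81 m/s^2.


R = v^2 * sin(2*theta) / g
Convert angle to radians: theta = 54.44 deg = 0.9502 rad
sin(2*theta) = sin(1.9003) = 0.9462
R = 30.5^2 * 0.9462 / 9.81
R = 930.25 * 0.9462 / 9.81 = 89.7249 m

89.7249 m


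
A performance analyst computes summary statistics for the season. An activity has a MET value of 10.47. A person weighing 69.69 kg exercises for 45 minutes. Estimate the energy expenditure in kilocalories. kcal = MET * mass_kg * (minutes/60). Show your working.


kcal = MET * mass * time_hr
Convert time: 45 min = 0.75 hr
kcal = 10.47 * 69.69 * 0.75
kcal = 547.2407 kcal

547.2407 kcal


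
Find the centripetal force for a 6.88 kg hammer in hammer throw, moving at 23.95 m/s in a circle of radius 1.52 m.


Fc = m * v^2 / r
v^2 = 23.95^2 = 573.6025
Fc = 6.88 * 573.6025 / 1.52
Fc = 3946.3852 / 1.52 = 2596.3061 N

2596.3061 N


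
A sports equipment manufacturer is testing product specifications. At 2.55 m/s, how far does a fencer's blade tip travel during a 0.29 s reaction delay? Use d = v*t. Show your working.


d = v * t
d = 2.55 * 0.29
d = 0.7395 m

0.7395 m


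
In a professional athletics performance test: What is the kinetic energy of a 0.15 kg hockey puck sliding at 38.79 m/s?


KE = 0.5 * m * v^2
KE = 0.5 * 0.15 * 38.79^2
KE = 0.5 * 0.15 * 1504.6641 = 112.8498 J

112.8498 J


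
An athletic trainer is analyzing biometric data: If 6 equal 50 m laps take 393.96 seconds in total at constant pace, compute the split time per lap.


Split time = total_time / n_laps = 393.96 / 6
Split time = 65.66 s per lap

65.66 s


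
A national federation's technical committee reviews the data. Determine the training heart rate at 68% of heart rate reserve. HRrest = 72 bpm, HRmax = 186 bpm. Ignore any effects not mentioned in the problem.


Target = HRrest + pct*(HRmax - HRrest)
Heart rate reserve = HRmax - HRrest = 186 - 72 = 114 bpm
Fraction = 68% = 0.68
Target = 72 + 0.68 * 114
Target = 72 + 77.52 = 149.52 bpm

149.52 bpm


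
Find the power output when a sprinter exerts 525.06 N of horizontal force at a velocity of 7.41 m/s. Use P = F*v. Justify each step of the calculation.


P = F * v
P = 525.06 * 7.41
P = 3890.6946 W

3890.6946 W


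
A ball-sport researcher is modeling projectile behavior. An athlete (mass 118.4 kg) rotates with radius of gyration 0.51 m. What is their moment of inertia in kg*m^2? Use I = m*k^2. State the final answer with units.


I = m * k^2
I = 118.4 * 0.51^2
I = 118.4 * 0.2601 = 30.7958 kg*m^2

30.7958 kg*m^2


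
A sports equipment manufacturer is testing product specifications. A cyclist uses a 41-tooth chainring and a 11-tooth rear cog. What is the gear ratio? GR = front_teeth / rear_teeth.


GR = front_teeth / rear_teeth
GR = 41 / 11
GR = 3.7273

3.7273


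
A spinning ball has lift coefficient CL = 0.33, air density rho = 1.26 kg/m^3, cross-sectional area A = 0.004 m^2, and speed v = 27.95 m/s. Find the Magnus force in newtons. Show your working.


FM = 0.5 * CL * rho * A * v^2
FM = 0.5 * 0.33 * 1.26 * 0.004 * 27.95^2
v^2 = 781.2025
FM = 0.5 * 0.33 * 1.26 * 0.004 * 781.2025 = 0.6496 N

0.6496 N


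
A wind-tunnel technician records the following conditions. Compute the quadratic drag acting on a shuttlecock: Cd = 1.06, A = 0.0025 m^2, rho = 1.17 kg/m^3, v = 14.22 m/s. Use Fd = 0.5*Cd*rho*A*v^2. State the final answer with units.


Fd = 0.5 * Cd * rho * A * v^2
Fd = 0.5 * 1.06 * 1.17 * 0.0025 * 14.22^2
v^2 = 202.2084
Fd = 0.5 * 1.06 * 1.17 * 0.0025 * 202.2084 = 0.3135 N

0.3135 N


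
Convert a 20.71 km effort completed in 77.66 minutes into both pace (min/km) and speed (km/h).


Pace = time / distance = 77.66 min / 20.71 km = 3.7499 min/km
Speed = distance / time_in_hours = 20.71 / 1.2943 hr
Speed = 16.0005 km/h

3.7499 min/km, 16.0005 km/h


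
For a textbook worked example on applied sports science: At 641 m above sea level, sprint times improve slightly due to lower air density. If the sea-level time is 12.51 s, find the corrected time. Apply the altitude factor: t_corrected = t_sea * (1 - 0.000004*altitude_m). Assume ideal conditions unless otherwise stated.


Correction factor = 1 - 0.000004 * 641 = 0.997436
t_corrected = t_sea * factor = 12.51 * 0.997436
t_corrected = 12.4779 s

12.4779 s


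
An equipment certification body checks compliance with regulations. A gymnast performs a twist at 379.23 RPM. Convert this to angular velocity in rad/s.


omega = RPM * 2 * pi / 60
omega = 379.23 * 2 * 3.14159 / 60
omega = 2382.7724 / 60 = 39.7129 rad/s

39.7129 rad/s


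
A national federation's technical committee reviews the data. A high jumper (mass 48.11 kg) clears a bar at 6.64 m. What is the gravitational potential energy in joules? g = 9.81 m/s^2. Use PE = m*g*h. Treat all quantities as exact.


PE = m * g * h
PE = 48.11 * 9.81 * 6.64
PE = 471.9591 * 6.64 = 3133.8084 J

3133.8084 J


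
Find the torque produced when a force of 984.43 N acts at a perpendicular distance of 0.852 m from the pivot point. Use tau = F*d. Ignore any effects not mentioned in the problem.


tau = F * d
tau = 984.43 * 0.852
tau = 838.7344 N*m

838.7344 N*m


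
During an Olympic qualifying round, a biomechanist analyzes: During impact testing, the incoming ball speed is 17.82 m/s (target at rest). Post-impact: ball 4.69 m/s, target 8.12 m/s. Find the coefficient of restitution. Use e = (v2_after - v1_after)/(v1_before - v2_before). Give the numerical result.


e = (v2_after - v1_after) / (v1_before - v2_before)
Numerator = 8.12 - 4.69 = 3.43
Denominator = 17.82 - 0 = 17.82
e = 3.43 / 17.82 = 0.1925

0.1925


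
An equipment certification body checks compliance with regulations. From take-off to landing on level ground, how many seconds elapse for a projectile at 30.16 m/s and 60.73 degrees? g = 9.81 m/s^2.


T = 2*v*sin(theta)/g
sin(theta) = sin(60.73 deg) = 0.8723
T = 2*30.16*0.8723 / 9.81
T = 52.6187 / 9.81 = 5.3638 s

5.3638 s


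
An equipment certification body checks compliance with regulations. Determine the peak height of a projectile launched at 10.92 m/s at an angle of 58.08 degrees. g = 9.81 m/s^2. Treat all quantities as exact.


H = (v*sin(theta))^2 / (2*g)
vy = v*sin(theta) = 10.92 * sin(58.08 deg) = 9.2688 m/s
H = vy^2 / (2*g) = 85.9098 / (2*9.81)
H = 85.9098 / 19.62 = 4.3787 m

4.3787 m


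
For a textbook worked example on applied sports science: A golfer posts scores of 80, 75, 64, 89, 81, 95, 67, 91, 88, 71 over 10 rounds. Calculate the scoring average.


Average = sum / n
Sum = 801
Average = 801 / 10 = 80.1

80.1


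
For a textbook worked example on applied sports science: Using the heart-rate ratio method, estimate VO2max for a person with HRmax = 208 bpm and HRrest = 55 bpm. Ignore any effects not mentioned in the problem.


VO2max = 15.3 * HRmax / HRrest
VO2max = 15.3 * 208 / 55
VO2max = 3182.4 / 55 = 57.8618 mL/kg/min

57.8618 mL/kg/min


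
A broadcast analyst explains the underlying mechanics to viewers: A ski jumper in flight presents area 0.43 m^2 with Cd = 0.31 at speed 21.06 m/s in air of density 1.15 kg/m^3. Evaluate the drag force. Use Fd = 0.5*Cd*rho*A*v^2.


Fd = 0.5 * Cd * rho * A * v^2
Fd = 0.5 * 0.31 * 1.15 * 0.43 * 21.06^2
v^2 = 443.5236
Fd = 0.5 * 0.31 * 1.15 * 0.43 * 443.5236 = 33.995 N

33.995 N


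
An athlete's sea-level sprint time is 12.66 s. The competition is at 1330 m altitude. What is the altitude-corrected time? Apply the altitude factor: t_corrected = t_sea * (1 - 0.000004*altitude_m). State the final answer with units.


Correction factor = 1 - 0.000004 * 1330 = 0.99468
t_corrected = t_sea * factor = 12.66 * 0.99468
t_corrected = 12.5926 s

12.5926 s


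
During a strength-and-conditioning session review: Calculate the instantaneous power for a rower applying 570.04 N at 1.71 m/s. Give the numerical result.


P = F * v
P = 570.04 * 1.71
P = 974.7684 W

974.7684 W


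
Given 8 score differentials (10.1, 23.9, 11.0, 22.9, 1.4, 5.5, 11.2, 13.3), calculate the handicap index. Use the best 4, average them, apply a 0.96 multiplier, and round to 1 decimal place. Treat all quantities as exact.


All differentials: 10.1, 23.9, 11.0, 22.9, 1.4, 5.5, 11.2, 13.3
Sorted: 1.4, 5.5, 10.1, 11.0, 11.2, 13.3, 22.9, 23.9
Best 4: 1.4, 5.5, 10.1, 11.0
Average of best = 28 / 4 = 7
Raw index = 7 * 0.96 = 6.72
Handicap index = round(6.72, 1) = 6.7

6.7


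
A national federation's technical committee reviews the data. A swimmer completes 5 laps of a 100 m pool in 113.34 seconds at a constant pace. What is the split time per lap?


Split time = total_time / n_laps = 113.34 / 5
Split time = 22.668 s per lap

22.668 s


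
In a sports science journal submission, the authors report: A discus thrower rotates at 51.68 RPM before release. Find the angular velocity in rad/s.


omega = RPM * 2 * pi / 60
omega = 51.68 * 2 * 3.14159 / 60
omega = 324.715 / 60 = 5.4119 rad/s

5.4119 rad/s


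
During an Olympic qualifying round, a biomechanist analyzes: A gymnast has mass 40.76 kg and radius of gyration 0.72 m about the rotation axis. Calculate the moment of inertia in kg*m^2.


I = m * k^2
I = 40.76 * 0.72^2
I = 40.76 * 0.5184 = 21.13 kg*m^2

21.13 kg*m^2


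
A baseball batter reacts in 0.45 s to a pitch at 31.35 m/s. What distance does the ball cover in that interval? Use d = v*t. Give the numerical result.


d = v * t
d = 31.35 * 0.45
d = 14.1075 m

14.1075 m


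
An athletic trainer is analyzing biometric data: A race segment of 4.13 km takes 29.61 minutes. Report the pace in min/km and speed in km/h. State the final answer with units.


Pace = time / distance = 29.61 min / 4.13 km = 7.1695 min/km
Speed = distance / time_in_hours = 4.13 / 0.4935 hr
Speed = 8.3688 km/h

7.1695 min/km, 8.3688 km/h


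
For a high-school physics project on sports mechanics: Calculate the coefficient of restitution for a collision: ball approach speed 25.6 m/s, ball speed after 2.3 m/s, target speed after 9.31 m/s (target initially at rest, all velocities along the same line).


e = (v2_after - v1_after) / (v1_before - v2_before)
Numerator = 9.31 - 2.3 = 7.01
Denominator = 25.6 - 0 = 25.6
e = 7.01 / 25.6 = 0.2738

0.2738


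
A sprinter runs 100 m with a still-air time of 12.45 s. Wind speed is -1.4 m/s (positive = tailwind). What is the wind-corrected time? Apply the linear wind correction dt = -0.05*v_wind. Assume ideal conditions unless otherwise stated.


dt = -0.05 * v_wind = -0.05 * -1.4 = 0.07 s
t_corrected = t_still + dt = 12.45 + (0.07)
t_corrected = 12.52 s

12.52 s


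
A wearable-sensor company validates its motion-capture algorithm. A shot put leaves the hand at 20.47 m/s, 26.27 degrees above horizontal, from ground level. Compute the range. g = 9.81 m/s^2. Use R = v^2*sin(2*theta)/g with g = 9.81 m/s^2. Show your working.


R = v^2 * sin(2*theta) / g
Convert angle to radians: theta = 26.27 deg = 0.4585 rad
sin(2*theta) = sin(0.917) = 0.7938
R = 20.47^2 * 0.7938 / 9.81
R = 419.0209 * 0.7938 / 9.81 = 33.9052 m

33.9052 m


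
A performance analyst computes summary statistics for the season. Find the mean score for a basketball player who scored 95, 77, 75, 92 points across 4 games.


Average = sum / n
Sum = 339
Average = 339 / 4 = 84.75

84.75


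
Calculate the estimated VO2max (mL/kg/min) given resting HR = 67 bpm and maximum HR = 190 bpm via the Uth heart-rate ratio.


VO2max = 15.3 * HRmax / HRrest
VO2max = 15.3 * 190 / 67
VO2max = 2907 / 67 = 43.3881 mL/kg/min

43.3881 mL/kg/min


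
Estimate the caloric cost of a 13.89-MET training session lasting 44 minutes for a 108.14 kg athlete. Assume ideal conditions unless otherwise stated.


kcal = MET * mass * time_hr
Convert time: 44 min = 0.7333 hr
kcal = 13.89 * 108.14 * 0.7333
kcal = 1101.514 kcal

1101.514 kcal


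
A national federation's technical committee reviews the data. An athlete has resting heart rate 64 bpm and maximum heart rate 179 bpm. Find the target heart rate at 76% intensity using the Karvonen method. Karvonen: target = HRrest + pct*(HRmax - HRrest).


Target = HRrest + pct*(HRmax - HRrest)
Heart rate reserve = HRmax - HRrest = 179 - 64 = 115 bpm
Fraction = 76% = 0.76
Target = 64 + 0.76 * 115
Target = 64 + 87.4 = 151.4 bpm

151.4 bpm


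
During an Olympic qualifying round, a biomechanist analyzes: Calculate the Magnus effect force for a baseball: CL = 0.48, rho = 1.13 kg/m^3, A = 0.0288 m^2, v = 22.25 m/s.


FM = 0.5 * CL * rho * A * v^2
FM = 0.5 * 0.48 * 1.13 * 0.0288 * 22.25^2
v^2 = 495.0625
FM = 0.5 * 0.48 * 1.13 * 0.0288 * 495.0625 = 3.8667 N

3.8667 N


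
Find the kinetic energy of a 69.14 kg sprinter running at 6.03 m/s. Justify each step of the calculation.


KE = 0.5 * m * v^2
KE = 0.5 * 69.14 * 6.03^2
KE = 0.5 * 69.14 * 36.3609 = 1256.9963 J

1256.9963 J


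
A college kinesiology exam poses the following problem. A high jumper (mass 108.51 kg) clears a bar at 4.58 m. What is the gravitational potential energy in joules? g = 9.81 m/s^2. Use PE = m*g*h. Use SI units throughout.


PE = m * g * h
PE = 108.51 * 9.81 * 4.58
PE = 1064.4831 * 4.58 = 4875.3326 J

4875.3326 J


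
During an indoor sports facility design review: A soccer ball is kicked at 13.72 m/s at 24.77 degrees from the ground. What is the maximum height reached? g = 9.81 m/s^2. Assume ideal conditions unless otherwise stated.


H = (v*sin(theta))^2 / (2*g)
vy = v*sin(theta) = 13.72 * sin(24.77 deg) = 5.7484 m/s
H = vy^2 / (2*g) = 33.0436 / (2*9.81)
H = 33.0436 / 19.62 = 1.6842 m

1.6842 m


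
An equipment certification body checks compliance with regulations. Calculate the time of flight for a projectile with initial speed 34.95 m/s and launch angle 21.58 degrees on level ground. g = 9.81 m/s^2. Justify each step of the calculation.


T = 2*v*sin(theta)/g
sin(theta) = sin(21.58 deg) = 0.3678
T = 2*34.95*0.3678 / 9.81
T = 25.7092 / 9.81 = 2.6207 s

2.6207 s


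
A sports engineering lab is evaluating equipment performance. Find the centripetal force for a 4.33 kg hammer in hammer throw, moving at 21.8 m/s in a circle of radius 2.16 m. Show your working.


Fc = m * v^2 / r
v^2 = 21.8^2 = 475.24
Fc = 4.33 * 475.24 / 2.16
Fc = 2057.7892 / 2.16 = 952.6802 N

952.6802 N


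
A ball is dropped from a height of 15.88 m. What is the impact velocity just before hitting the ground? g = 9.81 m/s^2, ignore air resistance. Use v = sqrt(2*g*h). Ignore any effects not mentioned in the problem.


v = sqrt(2 * g * h)
v = sqrt(2 * 9.81 * 15.88)
v = sqrt(311.5656) = 17.6512 m/s

17.6512 m/s


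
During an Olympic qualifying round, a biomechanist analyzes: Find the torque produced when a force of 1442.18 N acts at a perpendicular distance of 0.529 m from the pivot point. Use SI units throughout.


tau = F * d
tau = 1442.18 * 0.529
tau = 762.9132 N*m

762.9132 N*m


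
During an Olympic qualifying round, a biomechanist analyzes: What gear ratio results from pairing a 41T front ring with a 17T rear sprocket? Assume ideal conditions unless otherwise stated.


GR = front_teeth / rear_teeth
GR = 41 / 17
GR = 2.4118

2.4118


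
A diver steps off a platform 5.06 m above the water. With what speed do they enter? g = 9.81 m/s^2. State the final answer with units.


v = sqrt(2 * g * h)
v = sqrt(2 * 9.81 * 5.06)
v = sqrt(99.2772) = 9.9638 m/s

9.9638 m/s


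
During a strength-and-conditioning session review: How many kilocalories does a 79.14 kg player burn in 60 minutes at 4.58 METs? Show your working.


kcal = MET * mass * time_hr
Convert time: 60 min = 1 hr
kcal = 4.58 * 79.14 * 1
kcal = 362.4612 kcal

362.4612 kcal


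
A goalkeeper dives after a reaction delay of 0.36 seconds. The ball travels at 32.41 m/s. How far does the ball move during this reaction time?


d = v * t
d = 32.41 * 0.36
d = 11.6676 m

11.6676 m


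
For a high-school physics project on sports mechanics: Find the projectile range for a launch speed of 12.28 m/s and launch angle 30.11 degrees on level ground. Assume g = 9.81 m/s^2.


R = v^2 * sin(2*theta) / g
Convert angle to radians: theta = 30.11 deg = 0.5255 rad
sin(2*theta) = sin(1.051) = 0.8679
R = 12.28^2 * 0.8679 / 9.81
R = 150.7984 * 0.8679 / 9.81 = 13.3419 m

13.3419 m


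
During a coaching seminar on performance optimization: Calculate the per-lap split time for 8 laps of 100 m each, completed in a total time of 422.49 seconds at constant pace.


Split time = total_time / n_laps = 422.49 / 8
Split time = 52.8113 s per lap

52.8113 s


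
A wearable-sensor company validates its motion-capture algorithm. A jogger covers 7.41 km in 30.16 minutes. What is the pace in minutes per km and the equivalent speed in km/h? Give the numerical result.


Pace = time / distance = 30.16 min / 7.41 km = 4.0702 min/km
Speed = distance / time_in_hours = 7.41 / 0.5027 hr
Speed = 14.7414 km/h

4.0702 min/km, 14.7414 km/h


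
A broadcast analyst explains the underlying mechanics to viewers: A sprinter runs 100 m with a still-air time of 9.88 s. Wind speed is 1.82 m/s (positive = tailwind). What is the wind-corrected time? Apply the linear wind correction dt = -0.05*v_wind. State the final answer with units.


dt = -0.05 * v_wind = -0.05 * 1.82 = -0.091 s
t_corrected = t_still + dt = 9.88 + (-0.091)
t_corrected = 9.789 s

9.789 s


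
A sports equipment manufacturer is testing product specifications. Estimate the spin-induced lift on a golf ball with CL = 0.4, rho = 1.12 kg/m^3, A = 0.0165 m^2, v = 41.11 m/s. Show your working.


FM = 0.5 * CL * rho * A * v^2
FM = 0.5 * 0.4 * 1.12 * 0.0165 * 41.11^2
v^2 = 1690.0321
FM = 0.5 * 0.4 * 1.12 * 0.0165 * 1690.0321 = 6.2464 N

6.2464 N


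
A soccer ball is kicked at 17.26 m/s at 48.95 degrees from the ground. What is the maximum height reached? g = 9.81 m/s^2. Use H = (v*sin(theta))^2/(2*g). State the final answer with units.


H = (v*sin(theta))^2 / (2*g)
vy = v*sin(theta) = 17.26 * sin(48.95 deg) = 13.0164 m/s
H = vy^2 / (2*g) = 169.4267 / (2*9.81)
H = 169.4267 / 19.62 = 8.6354 m

8.6354 m


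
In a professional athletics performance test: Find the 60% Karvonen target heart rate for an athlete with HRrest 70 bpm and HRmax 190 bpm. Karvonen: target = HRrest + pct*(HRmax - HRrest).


Target = HRrest + pct*(HRmax - HRrest)
Heart rate reserve = HRmax - HRrest = 190 - 70 = 120 bpm
Fraction = 60% = 0.6
Target = 70 + 0.6 * 120
Target = 70 + 72 = 142 bpm

142 bpm


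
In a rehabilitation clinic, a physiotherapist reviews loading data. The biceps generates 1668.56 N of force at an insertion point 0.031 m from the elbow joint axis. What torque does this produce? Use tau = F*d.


tau = F * d
tau = 1668.56 * 0.031
tau = 51.7254 N*m

51.7254 N*m


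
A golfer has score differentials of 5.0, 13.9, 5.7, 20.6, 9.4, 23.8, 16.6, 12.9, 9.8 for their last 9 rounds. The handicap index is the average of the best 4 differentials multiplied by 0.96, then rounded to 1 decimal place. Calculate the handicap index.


All differentials: 5.0, 13.9, 5.7, 20.6, 9.4, 23.8, 16.6, 12.9, 9.8
Sorted: 5.0, 5.7, 9.4, 9.8, 12.9, 13.9, 16.6, 20.6, 23.8
Best 4: 5.0, 5.7, 9.4, 9.8
Average of best = 29.9 / 4 = 7.475
Raw index = 7.475 * 0.96 = 7.176
Handicap index = round(7.176, 1) = 7.2

7.2
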